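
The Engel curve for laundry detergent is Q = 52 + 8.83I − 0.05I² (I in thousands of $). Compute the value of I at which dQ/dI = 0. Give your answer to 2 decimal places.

88.30

dQ/dI = 8.83 − 0.1I.
The good is inferior where dQ/dI < 0. Setting dQ/dI = 0 gives I = 8.83 / 0.1 = 88.30.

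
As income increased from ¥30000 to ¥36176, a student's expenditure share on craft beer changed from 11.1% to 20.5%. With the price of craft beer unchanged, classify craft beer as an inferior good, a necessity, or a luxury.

luxury

The budget share rises as income rises, so η > 1.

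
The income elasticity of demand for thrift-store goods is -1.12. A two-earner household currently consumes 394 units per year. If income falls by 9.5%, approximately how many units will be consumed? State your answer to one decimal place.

%ΔQ ≈ η × %ΔI = -1.12 × (-9.5%) = 10.64%.
New Q ≈ 394 × (1 + 0.1064) = 435.9.

435.9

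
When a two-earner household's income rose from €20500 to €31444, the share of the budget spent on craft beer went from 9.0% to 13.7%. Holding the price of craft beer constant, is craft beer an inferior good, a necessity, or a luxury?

luxury

The budget share rises as income rises, so η > 1.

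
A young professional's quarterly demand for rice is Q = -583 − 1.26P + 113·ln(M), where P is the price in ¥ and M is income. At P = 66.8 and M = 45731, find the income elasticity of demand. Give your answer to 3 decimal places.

0.207

At P = 66.8, M = 45731: Q = 545.382.
Holding P constant, ∂Q/∂M = 113/M = 0.00247097.
η_M = (∂Q/∂M)·(M/Q) = 0.00247097 × (45731/545.382) = 0.207.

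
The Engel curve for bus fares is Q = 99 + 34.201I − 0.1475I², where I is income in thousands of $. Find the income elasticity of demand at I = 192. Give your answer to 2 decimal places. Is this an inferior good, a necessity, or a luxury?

At I = 192: Q = 1228.1520.
dQ/dI = 34.201 − 0.295I = -22.43900.
η = (dQ/dI)·(I/Q) = -22.43900 × (192/1228.1520) = -3.51.
η < 0 ⇒ inferior good.

-3.51 (inferior good)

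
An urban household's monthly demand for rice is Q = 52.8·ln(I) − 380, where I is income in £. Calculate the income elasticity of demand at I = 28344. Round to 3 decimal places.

At I = 28344: Q = 161.315.
dQ/dI = 52.8/I = 0.00186283 at this income.
η = (dQ/dI)·(I/Q) = 0.00186283 × (28344/161.315) = 0.327.

0.327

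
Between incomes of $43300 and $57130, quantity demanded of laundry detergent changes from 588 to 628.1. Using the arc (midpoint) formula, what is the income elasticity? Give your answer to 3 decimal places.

ΔQ = 628.1 − 588 = 40.1; midpoint Q̄ = (588 + 628.1)/2 = 608.05.
ΔI = 57130 − 43300 = 13830; midpoint Ī = (43300 + 57130)/2 = 50215.
η = (ΔQ/Q̄) ÷ (ΔI/Ī) = (40.1/608.05) ÷ (13830/50215) = 0.239.

0.239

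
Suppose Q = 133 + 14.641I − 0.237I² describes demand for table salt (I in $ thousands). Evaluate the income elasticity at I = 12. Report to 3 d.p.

0.391

At I = 12: Q = 274.5640.
dQ/dI = 14.641 − 0.474I = 8.95300.
η = (dQ/dI)·(I/Q) = 8.95300 × (12/274.5640) = 0.391.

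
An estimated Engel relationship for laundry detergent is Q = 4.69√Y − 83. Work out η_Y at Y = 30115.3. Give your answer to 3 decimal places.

At Y = 30115.3: Q = 730.891.
dQ/dY = 4.69/(2√Y) = 0.0135129 at this income.
η = (dQ/dY)·(Y/Q) = 0.0135129 × (30115.3/730.891) = 0.557.

0.557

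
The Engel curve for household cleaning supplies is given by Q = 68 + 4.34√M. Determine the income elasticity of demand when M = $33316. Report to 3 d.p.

0.460

At M = 33316: Q = 860.166.
dQ/dM = 4.34/(2√M) = 0.0118887 at this income.
η = (dQ/dM)·(M/Q) = 0.0118887 × (33316/860.166) = 0.460.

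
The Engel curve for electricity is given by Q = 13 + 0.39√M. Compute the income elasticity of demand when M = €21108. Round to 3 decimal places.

0.407

At M = 21108: Q = 69.662.
dQ/dM = 0.39/(2√M) = 0.00134218 at this income.
η = (dQ/dM)·(M/Q) = 0.00134218 × (21108/69.662) = 0.407.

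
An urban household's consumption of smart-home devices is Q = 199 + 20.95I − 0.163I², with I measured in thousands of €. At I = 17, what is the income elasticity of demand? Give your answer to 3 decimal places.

0.516

At I = 17: Q = 508.0430.
dQ/dI = 20.95 − 0.326I = 15.40800.
η = (dQ/dI)·(I/Q) = 15.40800 × (17/508.0430) = 0.516.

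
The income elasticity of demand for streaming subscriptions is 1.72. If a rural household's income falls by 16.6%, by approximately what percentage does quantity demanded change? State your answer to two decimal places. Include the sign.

-28.55%

%ΔQ ≈ η × %ΔI = 1.72 × (-16.6%) = -28.55%.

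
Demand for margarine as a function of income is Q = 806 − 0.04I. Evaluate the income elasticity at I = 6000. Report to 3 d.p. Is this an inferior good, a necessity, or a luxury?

-0.424 (inferior good)

At I = 6000: Q = 566.000.
dQ/dI = −0.04.
η = (dQ/dI)·(I/Q) = -0.04 × (6000/566.000) = -0.424.
Since η < 0, the good is an inferior good.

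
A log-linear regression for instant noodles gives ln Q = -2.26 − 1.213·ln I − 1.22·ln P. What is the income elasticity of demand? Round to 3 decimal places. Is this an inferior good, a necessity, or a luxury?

In a log-linear demand, the coefficient on ln I is the income elasticity.
So η = -1.213.
η < 0 ⇒ inferior good.

-1.213 (inferior good)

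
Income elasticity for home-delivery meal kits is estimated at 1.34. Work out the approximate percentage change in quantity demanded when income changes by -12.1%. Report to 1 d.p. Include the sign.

%ΔQ ≈ η × %ΔI = 1.34 × (-12.1%) = -16.2%.

-16.2%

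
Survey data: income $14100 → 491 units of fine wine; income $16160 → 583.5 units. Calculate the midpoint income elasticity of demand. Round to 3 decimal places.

1.265

ΔQ = 583.5 − 491 = 92.5; midpoint Q̄ = (491 + 583.5)/2 = 537.25.
ΔI = 16160 − 14100 = 2060; midpoint Ī = (14100 + 16160)/2 = 15130.
η = (ΔQ/Q̄) ÷ (ΔI/Ī) = (92.5/537.25) ÷ (2060/15130) = 1.265.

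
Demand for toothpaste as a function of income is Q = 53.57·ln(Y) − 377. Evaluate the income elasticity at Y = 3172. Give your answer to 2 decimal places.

0.98

At Y = 3172: Q = 54.888.
dQ/dY = 53.57/Y = 0.0168884 at this income.
η = (dQ/dY)·(Y/Q) = 0.0168884 × (3172/54.888) = 0.98.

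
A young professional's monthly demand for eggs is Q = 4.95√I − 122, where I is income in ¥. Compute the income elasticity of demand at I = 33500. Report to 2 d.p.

At I = 33500: Q = 783.999.
dQ/dI = 4.95/(2√I) = 0.0135224 at this income.
η = (dQ/dI)·(I/Q) = 0.0135224 × (33500/783.999) = 0.58.

0.58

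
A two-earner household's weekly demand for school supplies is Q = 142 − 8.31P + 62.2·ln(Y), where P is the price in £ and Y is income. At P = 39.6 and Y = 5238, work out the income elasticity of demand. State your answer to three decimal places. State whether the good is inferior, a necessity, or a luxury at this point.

0.180 (necessity)

At P = 39.6, Y = 5238: Q = 345.586.
Holding P constant, ∂Q/∂Y = 62.2/Y = 0.0118748.
η_Y = (∂Q/∂Y)·(Y/Q) = 0.0118748 × (5238/345.586) = 0.180.
Since 0 < η < 1, this is a necessity.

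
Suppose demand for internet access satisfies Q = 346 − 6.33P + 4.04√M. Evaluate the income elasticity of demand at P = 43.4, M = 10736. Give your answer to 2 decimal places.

0.43

At P = 43.4, M = 10736: Q = 489.881.
Holding P constant, ∂Q/∂M = 4.04/(2√M) = 0.0194953.
η_M = (∂Q/∂M)·(M/Q) = 0.0194953 × (10736/489.881) = 0.43.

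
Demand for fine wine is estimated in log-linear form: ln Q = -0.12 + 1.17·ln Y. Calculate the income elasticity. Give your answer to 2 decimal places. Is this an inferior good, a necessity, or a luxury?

1.17 (luxury)

In a log-linear demand, the coefficient on ln Y is the income elasticity.
So η = 1.17.
η > 1 ⇒ luxury.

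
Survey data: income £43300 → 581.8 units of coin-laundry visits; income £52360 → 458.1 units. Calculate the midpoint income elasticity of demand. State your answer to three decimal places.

-1.256

ΔQ = 458.1 − 581.8 = -123.7; midpoint Q̄ = (581.8 + 458.1)/2 = 519.95.
ΔI = 52360 − 43300 = 9060; midpoint Ī = (43300 + 52360)/2 = 47830.
η = (ΔQ/Q̄) ÷ (ΔI/Ī) = (-123.7/519.95) ÷ (9060/47830) = -1.256.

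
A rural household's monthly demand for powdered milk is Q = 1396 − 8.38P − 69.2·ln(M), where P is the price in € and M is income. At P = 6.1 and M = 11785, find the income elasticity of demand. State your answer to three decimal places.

At P = 6.1, M = 11785: Q = 696.161.
Holding P constant, ∂Q/∂M = -69.2/M = -0.00587187.
η_M = (∂Q/∂M)·(M/Q) = -0.00587187 × (11785/696.161) = -0.099.

-0.099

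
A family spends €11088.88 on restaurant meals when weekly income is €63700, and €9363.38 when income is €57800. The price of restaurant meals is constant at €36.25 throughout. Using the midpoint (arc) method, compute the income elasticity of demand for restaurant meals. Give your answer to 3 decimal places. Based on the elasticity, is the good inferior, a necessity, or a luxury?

1.737 (luxury)

With a constant price, Q₁ = 11088.88/36.25 = 305.900 and Q₂ = 9363.38/36.25 = 258.300 (equivalently, work directly with expenditure since P cancels).
Midpoint %ΔQ = (9363.38 − 11088.88)/10226.13 = -0.16873; midpoint %ΔI = (57800 − 63700)/60750 = -0.09712.
η = -0.16873 / -0.09712 = 1.737.
η > 1 ⇒ luxury.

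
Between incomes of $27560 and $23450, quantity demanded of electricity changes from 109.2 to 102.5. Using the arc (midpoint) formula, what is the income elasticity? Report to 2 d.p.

ΔQ = 102.5 − 109.2 = -6.7; midpoint Q̄ = (109.2 + 102.5)/2 = 105.85.
ΔI = 23450 − 27560 = -4110; midpoint Ī = (27560 + 23450)/2 = 25505.
η = (ΔQ/Q̄) ÷ (ΔI/Ī) = (-6.7/105.85) ÷ (-4110/25505) = 0.39.

0.39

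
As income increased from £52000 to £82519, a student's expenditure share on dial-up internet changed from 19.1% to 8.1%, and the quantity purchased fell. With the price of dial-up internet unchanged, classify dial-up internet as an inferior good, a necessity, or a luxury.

Quantity demanded falls as income rises, so η < 0.

inferior good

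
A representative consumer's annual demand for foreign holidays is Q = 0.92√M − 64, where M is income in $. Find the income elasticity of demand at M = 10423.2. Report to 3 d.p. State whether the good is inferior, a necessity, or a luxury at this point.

At M = 10423.2: Q = 29.927.
dQ/dM = 0.92/(2√M) = 0.00450565 at this income.
η = (dQ/dM)·(M/Q) = 0.00450565 × (10423.2/29.927) = 1.569.
Since η > 1, the good is a luxury.

1.569 (luxury)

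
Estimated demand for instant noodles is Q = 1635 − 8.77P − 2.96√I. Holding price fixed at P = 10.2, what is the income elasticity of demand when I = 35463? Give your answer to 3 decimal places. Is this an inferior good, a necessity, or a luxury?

-0.282 (inferior good)

At P = 10.2, I = 35463: Q = 988.130.
Holding P constant, ∂Q/∂I = -2.96/(2√I) = -0.00785912.
η_I = (∂Q/∂I)·(I/Q) = -0.00785912 × (35463/988.130) = -0.282.
Since η < 0, this is an inferior good.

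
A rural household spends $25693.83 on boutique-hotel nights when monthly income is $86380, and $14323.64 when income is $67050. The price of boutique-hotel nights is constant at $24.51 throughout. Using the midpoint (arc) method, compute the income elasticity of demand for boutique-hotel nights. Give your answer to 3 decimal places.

2.255

With a constant price, Q₁ = 25693.83/24.51 = 1048.300 and Q₂ = 14323.64/24.51 = 584.400 (equivalently, work directly with expenditure since P cancels).
Midpoint %ΔQ = (14323.64 − 25693.83)/20008.74 = -0.56826; midpoint %ΔI = (67050 − 86380)/76715 = -0.25197.
η = -0.56826 / -0.25197 = 2.255.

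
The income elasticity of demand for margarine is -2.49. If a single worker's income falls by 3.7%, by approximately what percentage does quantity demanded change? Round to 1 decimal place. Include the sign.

9.2%

%ΔQ ≈ η × %ΔI = -2.49 × (-3.7%) = 9.2%.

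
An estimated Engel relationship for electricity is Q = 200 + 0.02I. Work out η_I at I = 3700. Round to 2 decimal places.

At I = 3700: Q = 274.000.
dQ/dI = 0.02.
η = (dQ/dI)·(I/Q) = 0.02 × (3700/274.000) = 0.27.

0.27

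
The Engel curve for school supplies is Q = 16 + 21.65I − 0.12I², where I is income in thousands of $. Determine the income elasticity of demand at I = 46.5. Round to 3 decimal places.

0.639

At I = 46.5: Q = 763.2550.
dQ/dI = 21.65 − 0.24I = 10.49000.
η = (dQ/dI)·(I/Q) = 10.49000 × (46.5/763.2550) = 0.639.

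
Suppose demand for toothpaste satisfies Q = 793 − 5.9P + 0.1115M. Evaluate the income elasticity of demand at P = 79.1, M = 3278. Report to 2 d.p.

0.53

At P = 79.1, M = 3278: Q = 691.807.
Holding P constant, ∂Q/∂M = 0.1115.
η_M = (∂Q/∂M)·(M/Q) = 0.1115 × (3278/691.807) = 0.53.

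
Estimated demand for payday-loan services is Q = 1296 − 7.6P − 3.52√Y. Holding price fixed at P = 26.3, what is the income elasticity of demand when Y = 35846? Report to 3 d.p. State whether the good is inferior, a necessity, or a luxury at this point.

At P = 26.3, Y = 35846: Q = 429.677.
Holding P constant, ∂Q/∂Y = -3.52/(2√Y) = -0.00929592.
η_Y = (∂Q/∂Y)·(Y/Q) = -0.00929592 × (35846/429.677) = -0.776.
Since η < 0, this is an inferior good.

-0.776 (inferior good)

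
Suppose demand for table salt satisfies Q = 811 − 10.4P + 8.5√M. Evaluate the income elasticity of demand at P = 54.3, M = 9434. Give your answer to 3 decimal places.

At P = 54.3, M = 9434: Q = 1071.875.
Holding P constant, ∂Q/∂M = 8.5/(2√M) = 0.0437563.
η_M = (∂Q/∂M)·(M/Q) = 0.0437563 × (9434/1071.875) = 0.385.

0.385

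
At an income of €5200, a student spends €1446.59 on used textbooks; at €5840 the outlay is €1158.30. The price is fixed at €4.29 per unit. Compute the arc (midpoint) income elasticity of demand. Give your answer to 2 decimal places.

With a constant price, Q₁ = 1446.59/4.29 = 337.200 and Q₂ = 1158.30/4.29 = 270.000 (equivalently, work directly with expenditure since P cancels).
Midpoint %ΔQ = (1158.30 − 1446.59)/1302.45 = -0.22135; midpoint %ΔI = (5840 − 5200)/5520 = 0.11594.
η = -0.22135 / 0.11594 = -1.91.

-1.91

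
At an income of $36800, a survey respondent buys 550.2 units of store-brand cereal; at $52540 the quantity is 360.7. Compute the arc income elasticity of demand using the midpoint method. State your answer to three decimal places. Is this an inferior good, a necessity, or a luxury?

-1.181 (inferior good)

ΔQ = 360.7 − 550.2 = -189.5; midpoint Q̄ = (550.2 + 360.7)/2 = 455.45.
ΔI = 52540 − 36800 = 15740; midpoint Ī = (36800 + 52540)/2 = 44670.
η = (ΔQ/Q̄) ÷ (ΔI/Ī) = (-189.5/455.45) ÷ (15740/44670) = -1.181.
η < 0 ⇒ inferior good.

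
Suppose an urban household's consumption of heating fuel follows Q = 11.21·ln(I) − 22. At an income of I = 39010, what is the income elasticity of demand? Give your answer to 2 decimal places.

At I = 39010: Q = 96.507.
dQ/dI = 11.21/I = 0.000287362 at this income.
η = (dQ/dI)·(I/Q) = 0.000287362 × (39010/96.507) = 0.12.

0.12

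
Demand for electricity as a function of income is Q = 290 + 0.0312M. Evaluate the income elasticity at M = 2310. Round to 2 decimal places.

0.20

At M = 2310: Q = 362.072.
dQ/dM = 0.0312.
η = (dQ/dM)·(M/Q) = 0.0312 × (2310/362.072) = 0.20.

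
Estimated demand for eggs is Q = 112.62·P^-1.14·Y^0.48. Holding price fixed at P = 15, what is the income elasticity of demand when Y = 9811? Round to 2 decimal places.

For a multiplicative demand Q = A·P^α·Y^β, the income elasticity is β everywhere.
Here β = 0.48, so η = 0.48.

0.48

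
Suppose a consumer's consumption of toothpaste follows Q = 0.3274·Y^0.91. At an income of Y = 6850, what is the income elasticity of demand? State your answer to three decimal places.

0.910

For Q = A·Y^β the income elasticity is constant and equal to β.
Here β = 0.91, so η = 0.910.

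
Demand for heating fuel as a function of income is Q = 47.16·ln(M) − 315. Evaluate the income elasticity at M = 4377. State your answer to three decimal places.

0.587

At M = 4377: Q = 80.395.
dQ/dM = 47.16/M = 0.0107745 at this income.
η = (dQ/dM)·(M/Q) = 0.0107745 × (4377/80.395) = 0.587.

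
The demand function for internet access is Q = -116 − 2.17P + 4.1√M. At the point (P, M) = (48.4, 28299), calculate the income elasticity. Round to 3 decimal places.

At P = 48.4, M = 28299: Q = 468.687.
Holding P constant, ∂Q/∂M = 4.1/(2√M) = 0.0121862.
η_M = (∂Q/∂M)·(M/Q) = 0.0121862 × (28299/468.687) = 0.736.

0.736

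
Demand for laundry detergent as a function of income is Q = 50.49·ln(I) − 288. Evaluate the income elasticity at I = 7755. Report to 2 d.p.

At I = 7755: Q = 164.193.
dQ/dI = 50.49/I = 0.00651064 at this income.
η = (dQ/dI)·(I/Q) = 0.00651064 × (7755/164.193) = 0.31.

0.31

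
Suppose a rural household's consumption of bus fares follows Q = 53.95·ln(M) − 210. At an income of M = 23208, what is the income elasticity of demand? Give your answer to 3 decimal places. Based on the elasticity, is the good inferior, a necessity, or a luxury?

At M = 23208: Q = 332.319.
dQ/dM = 53.95/M = 0.00232463 at this income.
η = (dQ/dM)·(M/Q) = 0.00232463 × (23208/332.319) = 0.162.
Since 0 < η < 1, the good is a necessity.

0.162 (necessity)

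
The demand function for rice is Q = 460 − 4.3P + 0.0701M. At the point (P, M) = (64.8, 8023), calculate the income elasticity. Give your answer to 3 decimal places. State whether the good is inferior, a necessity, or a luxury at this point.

0.756 (necessity)

At P = 64.8, M = 8023: Q = 743.772.
Holding P constant, ∂Q/∂M = 0.0701.
η_M = (∂Q/∂M)·(M/Q) = 0.0701 × (8023/743.772) = 0.756.
Since 0 < η < 1, this is a necessity.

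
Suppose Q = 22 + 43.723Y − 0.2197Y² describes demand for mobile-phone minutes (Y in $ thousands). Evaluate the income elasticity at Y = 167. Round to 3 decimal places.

-4.139

At Y = 167: Q = 1196.5277.
dQ/dY = 43.723 − 0.4394Y = -29.65680.
η = (dQ/dY)·(Y/Q) = -29.65680 × (167/1196.5277) = -4.139.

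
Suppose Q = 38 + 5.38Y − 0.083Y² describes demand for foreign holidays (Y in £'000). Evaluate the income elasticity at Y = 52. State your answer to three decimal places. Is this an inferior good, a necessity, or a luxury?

At Y = 52: Q = 93.3280.
dQ/dY = 5.38 − 0.166Y = -3.25200.
η = (dQ/dY)·(Y/Q) = -3.25200 × (52/93.3280) = -1.812.
η < 0 ⇒ inferior good.

-1.812 (inferior good)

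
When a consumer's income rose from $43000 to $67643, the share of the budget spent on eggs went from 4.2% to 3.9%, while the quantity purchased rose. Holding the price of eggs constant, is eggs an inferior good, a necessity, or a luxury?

Quantity rises but the budget share falls as income rises, so 0 < η < 1.

necessity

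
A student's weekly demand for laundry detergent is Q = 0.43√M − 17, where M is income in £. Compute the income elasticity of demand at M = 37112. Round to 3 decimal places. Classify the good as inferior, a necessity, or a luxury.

0.629 (necessity)

At M = 37112: Q = 65.837.
dQ/dM = 0.43/(2√M) = 0.00111604 at this income.
η = (dQ/dM)·(M/Q) = 0.00111604 × (37112/65.837) = 0.629.
Since 0 < η < 1, the good is a necessity.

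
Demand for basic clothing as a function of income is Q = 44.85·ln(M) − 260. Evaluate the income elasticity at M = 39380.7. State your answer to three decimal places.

0.209

At M = 39380.7: Q = 214.559.
dQ/dM = 44.85/M = 0.00113888 at this income.
η = (dQ/dM)·(M/Q) = 0.00113888 × (39380.7/214.559) = 0.209.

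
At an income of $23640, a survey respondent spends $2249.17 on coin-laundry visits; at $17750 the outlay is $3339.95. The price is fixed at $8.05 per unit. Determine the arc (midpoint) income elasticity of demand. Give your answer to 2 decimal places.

-1.37

With a constant price, Q₁ = 2249.17/8.05 = 279.400 and Q₂ = 3339.95/8.05 = 414.901 (equivalently, work directly with expenditure since P cancels).
Midpoint %ΔQ = (3339.95 − 2249.17)/2794.56 = 0.39032; midpoint %ΔI = (17750 − 23640)/20695 = -0.28461.
η = 0.39032 / -0.28461 = -1.37.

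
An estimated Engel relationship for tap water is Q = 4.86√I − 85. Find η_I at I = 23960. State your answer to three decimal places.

0.564

At I = 23960: Q = 667.280.
dQ/dI = 4.86/(2√I) = 0.0156987 at this income.
η = (dQ/dI)·(I/Q) = 0.0156987 × (23960/667.280) = 0.564.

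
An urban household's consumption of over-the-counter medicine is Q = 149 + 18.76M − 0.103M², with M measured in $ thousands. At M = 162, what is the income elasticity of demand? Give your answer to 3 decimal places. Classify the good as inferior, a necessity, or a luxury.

At M = 162: Q = 484.9880.
dQ/dM = 18.76 − 0.206M = -14.61200.
η = (dQ/dM)·(M/Q) = -14.61200 × (162/484.9880) = -4.881.
η < 0 ⇒ inferior good.

-4.881 (inferior good)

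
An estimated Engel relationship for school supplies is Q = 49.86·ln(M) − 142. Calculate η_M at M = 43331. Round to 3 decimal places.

At M = 43331: Q = 390.336.
dQ/dM = 49.86/M = 0.00115068 at this income.
η = (dQ/dM)·(M/Q) = 0.00115068 × (43331/390.336) = 0.128.

0.128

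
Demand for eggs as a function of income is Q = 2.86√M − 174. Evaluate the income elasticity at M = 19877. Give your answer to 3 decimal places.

0.880

At M = 19877: Q = 229.219.
dQ/dM = 2.86/(2√M) = 0.0101429 at this income.
η = (dQ/dM)·(M/Q) = 0.0101429 × (19877/229.219) = 0.880.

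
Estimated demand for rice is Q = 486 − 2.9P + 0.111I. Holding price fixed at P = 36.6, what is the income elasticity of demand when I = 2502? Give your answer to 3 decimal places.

0.422

At P = 36.6, I = 2502: Q = 657.582.
Holding P constant, ∂Q/∂I = 0.111.
η_I = (∂Q/∂I)·(I/Q) = 0.111 × (2502/657.582) = 0.422.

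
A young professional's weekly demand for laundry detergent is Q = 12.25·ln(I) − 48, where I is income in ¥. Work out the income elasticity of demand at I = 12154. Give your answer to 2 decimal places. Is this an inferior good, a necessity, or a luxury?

At I = 12154: Q = 67.216.
dQ/dI = 12.25/I = 0.0010079 at this income.
η = (dQ/dI)·(I/Q) = 0.0010079 × (12154/67.216) = 0.18.
Since 0 < η < 1, the good is a necessity.

0.18 (necessity)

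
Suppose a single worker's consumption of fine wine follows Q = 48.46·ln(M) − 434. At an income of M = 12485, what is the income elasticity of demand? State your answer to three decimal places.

2.099

At M = 12485: Q = 23.088.
dQ/dM = 48.46/M = 0.00388146 at this income.
η = (dQ/dM)·(M/Q) = 0.00388146 × (12485/23.088) = 2.099.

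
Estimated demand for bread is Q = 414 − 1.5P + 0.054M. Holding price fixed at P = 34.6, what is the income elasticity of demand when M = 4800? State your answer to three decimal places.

At P = 34.6, M = 4800: Q = 621.300.
Holding P constant, ∂Q/∂M = 0.054.
η_M = (∂Q/∂M)·(M/Q) = 0.054 × (4800/621.300) = 0.417.

0.417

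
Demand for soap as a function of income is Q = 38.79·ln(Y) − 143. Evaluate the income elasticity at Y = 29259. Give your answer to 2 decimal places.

At Y = 29259: Q = 255.914.
dQ/dY = 38.79/Y = 0.00132575 at this income.
η = (dQ/dY)·(Y/Q) = 0.00132575 × (29259/255.914) = 0.15.

0.15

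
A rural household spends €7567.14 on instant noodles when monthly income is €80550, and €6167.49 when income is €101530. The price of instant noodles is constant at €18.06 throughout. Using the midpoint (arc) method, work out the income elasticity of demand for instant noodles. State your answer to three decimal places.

-0.884

With a constant price, Q₁ = 7567.14/18.06 = 419.000 and Q₂ = 6167.49/18.06 = 341.500 (equivalently, work directly with expenditure since P cancels).
Midpoint %ΔQ = (6167.49 − 7567.14)/6867.32 = -0.20381; midpoint %ΔI = (101530 − 80550)/91040 = 0.23045.
η = -0.20381 / 0.23045 = -0.884.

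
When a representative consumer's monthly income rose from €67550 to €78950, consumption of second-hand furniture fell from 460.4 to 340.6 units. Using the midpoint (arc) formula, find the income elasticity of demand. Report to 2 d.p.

-1.92

ΔQ = 340.6 − 460.4 = -119.8; midpoint Q̄ = (460.4 + 340.6)/2 = 400.5.
ΔI = 78950 − 67550 = 11400; midpoint Ī = (67550 + 78950)/2 = 73250.
η = (ΔQ/Q̄) ÷ (ΔI/Ī) = (-119.8/400.5) ÷ (11400/73250) = -1.92.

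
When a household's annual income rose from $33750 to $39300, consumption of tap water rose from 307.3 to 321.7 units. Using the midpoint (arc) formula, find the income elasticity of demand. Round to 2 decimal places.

0.30

ΔQ = 321.7 − 307.3 = 14.4; midpoint Q̄ = (307.3 + 321.7)/2 = 314.5.
ΔI = 39300 − 33750 = 5550; midpoint Ī = (33750 + 39300)/2 = 36525.
η = (ΔQ/Q̄) ÷ (ΔI/Ī) = (14.4/314.5) ÷ (5550/36525) = 0.30.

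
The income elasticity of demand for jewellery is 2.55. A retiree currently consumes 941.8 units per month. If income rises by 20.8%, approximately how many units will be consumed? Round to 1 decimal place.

%ΔQ ≈ η × %ΔI = 2.55 × 20.8% = 53.04%.
New Q ≈ 941.8 × (1 + 0.5304) = 1441.3.

1441.3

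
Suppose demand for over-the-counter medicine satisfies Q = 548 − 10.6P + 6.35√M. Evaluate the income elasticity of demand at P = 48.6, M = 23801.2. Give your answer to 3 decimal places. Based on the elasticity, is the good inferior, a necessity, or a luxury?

0.484 (necessity)

At P = 48.6, M = 23801.2: Q = 1012.495.
Holding P constant, ∂Q/∂M = 6.35/(2√M) = 0.0205799.
η_M = (∂Q/∂M)·(M/Q) = 0.0205799 × (23801.2/1012.495) = 0.484.
Since 0 < η < 1, this is a necessity.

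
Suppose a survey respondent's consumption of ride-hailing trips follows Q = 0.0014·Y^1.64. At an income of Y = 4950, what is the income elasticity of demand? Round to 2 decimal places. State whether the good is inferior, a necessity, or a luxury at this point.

1.64 (luxury)

For Q = A·Y^β the income elasticity is constant and equal to β.
Here β = 1.64, so η = 1.64.
Since η > 1, the good is a luxury.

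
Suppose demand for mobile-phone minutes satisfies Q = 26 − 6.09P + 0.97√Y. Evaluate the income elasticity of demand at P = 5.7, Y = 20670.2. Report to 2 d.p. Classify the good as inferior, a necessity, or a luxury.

At P = 5.7, Y = 20670.2: Q = 130.745.
Holding P constant, ∂Q/∂Y = 0.97/(2√Y) = 0.00337341.
η_Y = (∂Q/∂Y)·(Y/Q) = 0.00337341 × (20670.2/130.745) = 0.53.
Since 0 < η < 1, this is a necessity.

0.53 (necessity)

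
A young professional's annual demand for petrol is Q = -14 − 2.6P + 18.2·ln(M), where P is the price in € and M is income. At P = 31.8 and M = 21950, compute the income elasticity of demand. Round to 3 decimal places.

At P = 31.8, M = 21950: Q = 85.257.
Holding P constant, ∂Q/∂M = 18.2/M = 0.000829157.
η_M = (∂Q/∂M)·(M/Q) = 0.000829157 × (21950/85.257) = 0.213.

0.213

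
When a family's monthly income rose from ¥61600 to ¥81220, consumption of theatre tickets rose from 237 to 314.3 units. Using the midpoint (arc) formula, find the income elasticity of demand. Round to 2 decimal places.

1.02

ΔQ = 314.3 − 237 = 77.3; midpoint Q̄ = (237 + 314.3)/2 = 275.65.
ΔI = 81220 − 61600 = 19620; midpoint Ī = (61600 + 81220)/2 = 71410.
η = (ΔQ/Q̄) ÷ (ΔI/Ī) = (77.3/275.65) ÷ (19620/71410) = 1.02.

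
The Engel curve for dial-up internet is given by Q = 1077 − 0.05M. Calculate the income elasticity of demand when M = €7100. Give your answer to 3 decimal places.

At M = 7100: Q = 722.000.
dQ/dM = −0.05.
η = (dQ/dM)·(M/Q) = -0.05 × (7100/722.000) = -0.492.

-0.492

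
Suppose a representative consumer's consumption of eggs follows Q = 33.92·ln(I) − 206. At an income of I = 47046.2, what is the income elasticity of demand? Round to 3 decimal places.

0.213

At I = 47046.2: Q = 158.941.
dQ/dI = 33.92/I = 0.000720993 at this income.
η = (dQ/dI)·(I/Q) = 0.000720993 × (47046.2/158.941) = 0.213.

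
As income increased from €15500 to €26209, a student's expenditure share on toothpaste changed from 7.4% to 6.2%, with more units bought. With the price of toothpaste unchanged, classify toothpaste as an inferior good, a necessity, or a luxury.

Quantity rises but the budget share falls as income rises, so 0 < η < 1.

necessity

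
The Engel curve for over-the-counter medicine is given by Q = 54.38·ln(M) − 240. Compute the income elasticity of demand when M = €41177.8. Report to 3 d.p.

At M = 41177.8: Q = 337.823.
dQ/dM = 54.38/M = 0.00132061 at this income.
η = (dQ/dM)·(M/Q) = 0.00132061 × (41177.8/337.823) = 0.161.

0.161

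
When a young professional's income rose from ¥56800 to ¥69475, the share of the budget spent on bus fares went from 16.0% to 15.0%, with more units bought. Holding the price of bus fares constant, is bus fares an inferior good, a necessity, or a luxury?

necessity

Quantity rises but the budget share falls as income rises, so 0 < η < 1.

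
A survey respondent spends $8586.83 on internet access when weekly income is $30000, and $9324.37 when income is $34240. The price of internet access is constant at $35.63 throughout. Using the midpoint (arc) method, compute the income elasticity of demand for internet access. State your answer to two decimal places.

0.62

With a constant price, Q₁ = 8586.83/35.63 = 241.000 and Q₂ = 9324.37/35.63 = 261.700 (equivalently, work directly with expenditure since P cancels).
Midpoint %ΔQ = (9324.37 − 8586.83)/8955.60 = 0.08236; midpoint %ΔI = (34240 − 30000)/32120 = 0.13200.
η = 0.08236 / 0.13200 = 0.62.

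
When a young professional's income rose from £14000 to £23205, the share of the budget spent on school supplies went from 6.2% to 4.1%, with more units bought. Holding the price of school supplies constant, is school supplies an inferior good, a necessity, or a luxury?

necessity

Quantity rises but the budget share falls as income rises, so 0 < η < 1.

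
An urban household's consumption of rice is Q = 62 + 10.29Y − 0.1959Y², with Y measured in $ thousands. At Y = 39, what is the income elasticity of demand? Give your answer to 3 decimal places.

At Y = 39: Q = 165.3461.
dQ/dY = 10.29 − 0.3918Y = -4.99020.
η = (dQ/dY)·(Y/Q) = -4.99020 × (39/165.3461) = -1.177.

-1.177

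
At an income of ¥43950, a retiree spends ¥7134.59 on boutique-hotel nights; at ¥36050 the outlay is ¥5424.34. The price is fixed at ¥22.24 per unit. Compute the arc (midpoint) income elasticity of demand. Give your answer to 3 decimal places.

1.379

With a constant price, Q₁ = 7134.59/22.24 = 320.800 and Q₂ = 5424.34/22.24 = 243.900 (equivalently, work directly with expenditure since P cancels).
Midpoint %ΔQ = (5424.34 − 7134.59)/6279.47 = -0.27236; midpoint %ΔI = (36050 − 43950)/40000 = -0.19750.
η = -0.27236 / -0.19750 = 1.379.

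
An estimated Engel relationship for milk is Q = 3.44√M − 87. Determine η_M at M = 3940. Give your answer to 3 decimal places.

0.837

At M = 3940: Q = 128.927.
dQ/dM = 3.44/(2√M) = 0.0274019 at this income.
η = (dQ/dM)·(M/Q) = 0.0274019 × (3940/128.927) = 0.837.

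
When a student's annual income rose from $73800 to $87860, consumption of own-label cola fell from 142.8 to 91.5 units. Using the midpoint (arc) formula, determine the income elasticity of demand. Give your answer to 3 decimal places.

ΔQ = 91.5 − 142.8 = -51.3; midpoint Q̄ = (142.8 + 91.5)/2 = 117.15.
ΔI = 87860 − 73800 = 14060; midpoint Ī = (73800 + 87860)/2 = 80830.
η = (ΔQ/Q̄) ÷ (ΔI/Ī) = (-51.3/117.15) ÷ (14060/80830) = -2.517.

-2.517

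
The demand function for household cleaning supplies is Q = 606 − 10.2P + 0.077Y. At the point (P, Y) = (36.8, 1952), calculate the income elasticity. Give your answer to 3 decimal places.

0.395

At P = 36.8, Y = 1952: Q = 380.944.
Holding P constant, ∂Q/∂Y = 0.077.
η_Y = (∂Q/∂Y)·(Y/Q) = 0.077 × (1952/380.944) = 0.395.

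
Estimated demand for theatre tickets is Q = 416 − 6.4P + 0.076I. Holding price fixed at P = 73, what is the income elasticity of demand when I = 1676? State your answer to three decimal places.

1.672

At P = 73, I = 1676: Q = 76.176.
Holding P constant, ∂Q/∂I = 0.076.
η_I = (∂Q/∂I)·(I/Q) = 0.076 × (1676/76.176) = 1.672.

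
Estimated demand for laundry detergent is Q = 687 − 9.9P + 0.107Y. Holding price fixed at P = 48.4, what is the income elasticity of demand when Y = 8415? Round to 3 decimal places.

At P = 48.4, Y = 8415: Q = 1108.245.
Holding P constant, ∂Q/∂Y = 0.107.
η_Y = (∂Q/∂Y)·(Y/Q) = 0.107 × (8415/1108.245) = 0.812.

0.812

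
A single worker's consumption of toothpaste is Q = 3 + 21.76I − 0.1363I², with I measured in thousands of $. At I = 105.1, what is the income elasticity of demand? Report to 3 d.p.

-0.923

At I = 105.1: Q = 784.4048.
dQ/dI = 21.76 − 0.2726I = -6.89026.
η = (dQ/dI)·(I/Q) = -6.89026 × (105.1/784.4048) = -0.923.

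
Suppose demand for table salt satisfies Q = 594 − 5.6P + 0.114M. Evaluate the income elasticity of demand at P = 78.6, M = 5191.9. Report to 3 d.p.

At P = 78.6, M = 5191.9: Q = 745.717.
Holding P constant, ∂Q/∂M = 0.114.
η_M = (∂Q/∂M)·(M/Q) = 0.114 × (5191.9/745.717) = 0.794.

0.794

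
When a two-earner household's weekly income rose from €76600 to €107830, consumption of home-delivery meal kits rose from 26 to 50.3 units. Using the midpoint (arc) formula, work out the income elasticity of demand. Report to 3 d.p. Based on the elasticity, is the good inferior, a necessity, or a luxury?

ΔQ = 50.3 − 26 = 24.3; midpoint Q̄ = (26 + 50.3)/2 = 38.15.
ΔI = 107830 − 76600 = 31230; midpoint Ī = (76600 + 107830)/2 = 92215.
η = (ΔQ/Q̄) ÷ (ΔI/Ī) = (24.3/38.15) ÷ (31230/92215) = 1.881.
η > 1 ⇒ luxury.

1.881 (luxury)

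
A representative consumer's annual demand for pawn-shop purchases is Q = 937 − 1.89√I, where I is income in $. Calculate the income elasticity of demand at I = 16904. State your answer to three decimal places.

At I = 16904: Q = 691.271.
dQ/dI = -1.89/(2√I) = -0.00726837 at this income.
η = (dQ/dI)·(I/Q) = -0.00726837 × (16904/691.271) = -0.178.

-0.178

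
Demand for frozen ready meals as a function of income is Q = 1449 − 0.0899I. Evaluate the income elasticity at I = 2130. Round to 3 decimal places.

-0.152

At I = 2130: Q = 1257.513.
dQ/dI = −0.0899.
η = (dQ/dI)·(I/Q) = -0.0899 × (2130/1257.513) = -0.152.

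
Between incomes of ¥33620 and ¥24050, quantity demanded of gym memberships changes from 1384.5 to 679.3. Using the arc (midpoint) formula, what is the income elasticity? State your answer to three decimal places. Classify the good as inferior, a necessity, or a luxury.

2.059 (luxury)

ΔQ = 679.3 − 1384.5 = -705.2; midpoint Q̄ = (1384.5 + 679.3)/2 = 1031.9.
ΔI = 24050 − 33620 = -9570; midpoint Ī = (33620 + 24050)/2 = 28835.
η = (ΔQ/Q̄) ÷ (ΔI/Ī) = (-705.2/1031.9) ÷ (-9570/28835) = 2.059.
η > 1 ⇒ luxury.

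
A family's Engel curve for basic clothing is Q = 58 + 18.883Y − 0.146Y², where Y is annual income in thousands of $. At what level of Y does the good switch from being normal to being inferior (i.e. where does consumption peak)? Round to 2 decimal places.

dQ/dY = 18.883 − 0.292Y.
The good is inferior where dQ/dY < 0. Setting dQ/dY = 0 gives Y = 18.883 / 0.292 = 64.67.

64.67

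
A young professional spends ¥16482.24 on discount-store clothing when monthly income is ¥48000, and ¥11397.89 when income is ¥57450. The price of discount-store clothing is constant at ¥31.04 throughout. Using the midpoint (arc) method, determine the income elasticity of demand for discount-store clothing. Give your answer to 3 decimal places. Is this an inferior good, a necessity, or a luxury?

-2.035 (inferior good)

With a constant price, Q₁ = 16482.24/31.04 = 531.000 and Q₂ = 11397.89/31.04 = 367.200 (equivalently, work directly with expenditure since P cancels).
Midpoint %ΔQ = (11397.89 − 16482.24)/13940.07 = -0.36473; midpoint %ΔI = (57450 − 48000)/52725 = 0.17923.
η = -0.36473 / 0.17923 = -2.035.
η < 0 ⇒ inferior good.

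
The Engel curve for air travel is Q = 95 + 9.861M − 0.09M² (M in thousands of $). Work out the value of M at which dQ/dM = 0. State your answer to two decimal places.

54.78

dQ/dM = 9.861 − 0.18M.
The good is inferior where dQ/dM < 0. Setting dQ/dM = 0 gives M = 9.861 / 0.18 = 54.78.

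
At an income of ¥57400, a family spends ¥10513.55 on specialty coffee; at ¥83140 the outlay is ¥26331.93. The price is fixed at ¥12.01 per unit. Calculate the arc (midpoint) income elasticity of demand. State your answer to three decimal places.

2.344

With a constant price, Q₁ = 10513.55/12.01 = 875.400 and Q₂ = 26331.93/12.01 = 2192.500 (equivalently, work directly with expenditure since P cancels).
Midpoint %ΔQ = (26331.93 − 10513.55)/18422.74 = 0.85863; midpoint %ΔI = (83140 − 57400)/70270 = 0.36630.
η = 0.85863 / 0.36630 = 2.344.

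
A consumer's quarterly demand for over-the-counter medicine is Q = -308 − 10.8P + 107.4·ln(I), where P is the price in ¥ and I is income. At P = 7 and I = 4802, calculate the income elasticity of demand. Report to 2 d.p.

At P = 7, I = 4802: Q = 526.807.
Holding P constant, ∂Q/∂I = 107.4/I = 0.0223657.
η_I = (∂Q/∂I)·(I/Q) = 0.0223657 × (4802/526.807) = 0.20.

0.20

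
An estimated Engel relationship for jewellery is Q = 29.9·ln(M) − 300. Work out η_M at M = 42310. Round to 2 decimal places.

1.61

At M = 42310: Q = 18.518.
dQ/dM = 29.9/M = 0.000706689 at this income.
η = (dQ/dM)·(M/Q) = 0.000706689 × (42310/18.518) = 1.61.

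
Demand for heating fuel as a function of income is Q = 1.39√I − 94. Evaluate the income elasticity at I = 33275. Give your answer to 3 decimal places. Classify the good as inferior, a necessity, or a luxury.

At I = 33275: Q = 159.556.
dQ/dI = 1.39/(2√I) = 0.00381001 at this income.
η = (dQ/dI)·(I/Q) = 0.00381001 × (33275/159.556) = 0.795.
Since 0 < η < 1, the good is a necessity.

0.795 (necessity)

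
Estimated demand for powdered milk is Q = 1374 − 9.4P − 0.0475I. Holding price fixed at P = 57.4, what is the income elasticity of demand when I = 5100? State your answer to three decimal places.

At P = 57.4, I = 5100: Q = 592.190.
Holding P constant, ∂Q/∂I = −0.0475.
η_I = (∂Q/∂I)·(I/Q) = -0.0475 × (5100/592.190) = -0.409.

-0.409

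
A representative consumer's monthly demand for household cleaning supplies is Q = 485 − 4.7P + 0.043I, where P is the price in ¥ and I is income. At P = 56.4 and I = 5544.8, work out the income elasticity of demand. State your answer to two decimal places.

0.52

At P = 56.4, I = 5544.8: Q = 458.346.
Holding P constant, ∂Q/∂I = 0.043.
η_I = (∂Q/∂I)·(I/Q) = 0.043 × (5544.8/458.346) = 0.52.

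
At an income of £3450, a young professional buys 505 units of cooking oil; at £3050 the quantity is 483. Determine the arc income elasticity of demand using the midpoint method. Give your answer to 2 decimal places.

ΔQ = 483 − 505 = -22; midpoint Q̄ = (505 + 483)/2 = 494.
ΔI = 3050 − 3450 = -400; midpoint Ī = (3450 + 3050)/2 = 3250.
η = (ΔQ/Q̄) ÷ (ΔI/Ī) = (-22/494) ÷ (-400/3250) = 0.36.

0.36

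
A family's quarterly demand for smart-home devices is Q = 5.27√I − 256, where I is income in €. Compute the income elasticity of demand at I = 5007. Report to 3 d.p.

At I = 5007: Q = 116.906.
dQ/dI = 5.27/(2√I) = 0.0372385 at this income.
η = (dQ/dI)·(I/Q) = 0.0372385 × (5007/116.906) = 1.595.

1.595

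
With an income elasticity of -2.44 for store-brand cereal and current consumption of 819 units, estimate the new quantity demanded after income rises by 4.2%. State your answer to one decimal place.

735.1

%ΔQ ≈ η × %ΔI = -2.44 × 4.2% = -10.248%.
New Q ≈ 819 × (1 − 0.10248) = 735.1.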